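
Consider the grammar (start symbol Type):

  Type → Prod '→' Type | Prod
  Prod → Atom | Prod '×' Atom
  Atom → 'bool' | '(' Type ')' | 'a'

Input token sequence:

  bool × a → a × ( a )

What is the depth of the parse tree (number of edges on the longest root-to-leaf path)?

7

[Type [Prod [Prod [Atom bool]] × [Atom a]] → [Type [Prod [Prod [Atom a]] × [Atom ( [Type [Prod [Atom a]]] )]]]]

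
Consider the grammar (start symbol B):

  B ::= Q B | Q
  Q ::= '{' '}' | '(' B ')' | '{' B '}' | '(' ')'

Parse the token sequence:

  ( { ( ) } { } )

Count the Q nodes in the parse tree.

[B [Q ( [B [Q { [B [Q ( )]] }] [B [Q { }]]] )]]

4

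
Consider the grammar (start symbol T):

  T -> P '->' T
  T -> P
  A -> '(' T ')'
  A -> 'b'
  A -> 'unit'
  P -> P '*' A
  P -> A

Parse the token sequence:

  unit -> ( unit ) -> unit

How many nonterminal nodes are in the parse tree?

12

[T [P [A unit]] -> [T [P [A ( [T [P [A unit]]] )]] -> [T [P [A unit]]]]]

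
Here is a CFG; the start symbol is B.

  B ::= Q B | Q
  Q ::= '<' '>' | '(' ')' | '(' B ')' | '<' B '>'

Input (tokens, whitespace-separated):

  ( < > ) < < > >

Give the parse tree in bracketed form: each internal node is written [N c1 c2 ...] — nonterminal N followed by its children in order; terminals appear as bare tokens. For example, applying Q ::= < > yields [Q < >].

[B [Q ( [B [Q < >]] )] [B [Q < [B [Q < >]] >]]]

B
Q B
( B ) B
( Q ) B
( < > ) B
( < > ) Q
( < > ) < B >
( < > ) < Q >
( < > ) < < > >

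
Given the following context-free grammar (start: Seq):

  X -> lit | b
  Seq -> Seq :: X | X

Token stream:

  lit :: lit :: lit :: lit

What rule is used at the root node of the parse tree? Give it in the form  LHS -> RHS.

Seq -> Seq :: X

[Seq [Seq [Seq [Seq [X lit]] :: [X lit]] :: [X lit]] :: [X lit]]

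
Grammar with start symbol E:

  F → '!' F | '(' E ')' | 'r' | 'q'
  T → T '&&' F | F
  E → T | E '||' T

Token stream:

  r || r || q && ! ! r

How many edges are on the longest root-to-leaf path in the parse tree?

[E [E [E [T [F r]]] || [T [F r]]] || [T [T [F q]] && [F ! [F ! [F r]]]]]

5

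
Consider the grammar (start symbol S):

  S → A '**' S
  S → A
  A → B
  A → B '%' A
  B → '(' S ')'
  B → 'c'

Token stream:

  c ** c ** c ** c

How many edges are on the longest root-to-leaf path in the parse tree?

[S [A [B c]] ** [S [A [B c]] ** [S [A [B c]] ** [S [A [B c]]]]]]

6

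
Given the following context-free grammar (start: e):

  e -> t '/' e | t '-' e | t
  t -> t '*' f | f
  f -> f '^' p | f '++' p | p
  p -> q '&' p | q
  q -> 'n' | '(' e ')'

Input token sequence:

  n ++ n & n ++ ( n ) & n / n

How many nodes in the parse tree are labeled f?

5

[e [t [f [f [f [p [q n]]] ++ [p [q n] & [p [q n]]]] ++ [p [q ( [e [t [f [p [q n]]]]] )] & [p [q n]]]]] / [e [t [f [p [q n]]]]]]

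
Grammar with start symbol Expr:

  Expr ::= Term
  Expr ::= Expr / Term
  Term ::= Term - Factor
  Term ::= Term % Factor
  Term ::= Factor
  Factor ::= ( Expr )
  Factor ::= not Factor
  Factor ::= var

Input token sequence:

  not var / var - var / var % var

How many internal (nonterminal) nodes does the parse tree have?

14

[Expr [Expr [Expr [Term [Factor not [Factor var]]]] / [Term [Term [Factor var]] - [Factor var]]] / [Term [Term [Factor var]] % [Factor var]]]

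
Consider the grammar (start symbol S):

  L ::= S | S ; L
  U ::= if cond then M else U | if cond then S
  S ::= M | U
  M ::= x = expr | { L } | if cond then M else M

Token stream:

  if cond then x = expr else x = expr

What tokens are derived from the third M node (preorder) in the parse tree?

x = expr

[S [M if cond then [M x = expr] else [M x = expr]]]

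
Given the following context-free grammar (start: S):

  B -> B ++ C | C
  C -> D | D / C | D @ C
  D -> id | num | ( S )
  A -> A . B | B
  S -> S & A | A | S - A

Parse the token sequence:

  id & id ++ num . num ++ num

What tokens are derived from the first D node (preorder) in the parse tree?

id

[S [S [A [B [C [D id]]]]] & [A [A [B [B [C [D id]]] ++ [C [D num]]]] . [B [B [C [D num]]] ++ [C [D num]]]]]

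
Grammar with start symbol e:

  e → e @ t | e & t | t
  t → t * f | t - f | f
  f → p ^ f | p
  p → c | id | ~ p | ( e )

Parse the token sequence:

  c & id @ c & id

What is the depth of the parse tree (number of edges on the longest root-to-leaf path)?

[e [e [e [e [t [f [p c]]]] & [t [f [p id]]]] @ [t [f [p c]]]] & [t [f [p id]]]]

7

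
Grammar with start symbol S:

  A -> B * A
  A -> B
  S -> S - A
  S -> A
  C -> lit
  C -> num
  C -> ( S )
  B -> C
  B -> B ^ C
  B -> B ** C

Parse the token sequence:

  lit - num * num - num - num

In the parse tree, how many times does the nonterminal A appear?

5

[S [S [S [S [A [B [C lit]]]] - [A [B [C num]] * [A [B [C num]]]]] - [A [B [C num]]]] - [A [B [C num]]]]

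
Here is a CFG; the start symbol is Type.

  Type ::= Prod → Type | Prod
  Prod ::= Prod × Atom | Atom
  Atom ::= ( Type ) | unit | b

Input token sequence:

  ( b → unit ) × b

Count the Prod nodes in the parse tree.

[Type [Prod [Prod [Atom ( [Type [Prod [Atom b]] → [Type [Prod [Atom unit]]]] )]] × [Atom b]]]

4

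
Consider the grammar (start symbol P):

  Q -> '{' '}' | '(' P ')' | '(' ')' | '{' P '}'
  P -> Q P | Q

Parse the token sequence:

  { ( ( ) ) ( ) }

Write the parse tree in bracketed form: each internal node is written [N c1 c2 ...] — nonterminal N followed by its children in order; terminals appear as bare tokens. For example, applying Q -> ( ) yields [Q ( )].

[P [Q { [P [Q ( [P [Q ( )]] )] [P [Q ( )]]] }]]

P
Q
{ P }
{ Q P }
{ ( P ) P }
{ ( Q ) P }
{ ( ( ) ) P }
{ ( ( ) ) Q }
{ ( ( ) ) ( ) }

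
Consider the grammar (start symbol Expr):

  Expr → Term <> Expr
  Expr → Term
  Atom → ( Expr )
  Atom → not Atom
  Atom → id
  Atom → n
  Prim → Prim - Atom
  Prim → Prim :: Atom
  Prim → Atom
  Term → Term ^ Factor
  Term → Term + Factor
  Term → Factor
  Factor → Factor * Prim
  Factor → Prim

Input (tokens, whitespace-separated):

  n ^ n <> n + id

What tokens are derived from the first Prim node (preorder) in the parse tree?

[Expr [Term [Term [Factor [Prim [Atom n]]]] ^ [Factor [Prim [Atom n]]]] <> [Expr [Term [Term [Factor [Prim [Atom n]]]] + [Factor [Prim [Atom id]]]]]]

n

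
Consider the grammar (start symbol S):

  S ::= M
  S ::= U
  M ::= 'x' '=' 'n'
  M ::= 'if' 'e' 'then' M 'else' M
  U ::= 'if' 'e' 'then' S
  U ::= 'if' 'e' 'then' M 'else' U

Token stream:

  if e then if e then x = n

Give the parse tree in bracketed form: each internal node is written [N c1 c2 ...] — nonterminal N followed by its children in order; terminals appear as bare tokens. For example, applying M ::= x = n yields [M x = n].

[S [U if e then [S [U if e then [S [M x = n]]]]]]

S
U
if e then S
if e then U
if e then if e then S
if e then if e then M
if e then if e then x = n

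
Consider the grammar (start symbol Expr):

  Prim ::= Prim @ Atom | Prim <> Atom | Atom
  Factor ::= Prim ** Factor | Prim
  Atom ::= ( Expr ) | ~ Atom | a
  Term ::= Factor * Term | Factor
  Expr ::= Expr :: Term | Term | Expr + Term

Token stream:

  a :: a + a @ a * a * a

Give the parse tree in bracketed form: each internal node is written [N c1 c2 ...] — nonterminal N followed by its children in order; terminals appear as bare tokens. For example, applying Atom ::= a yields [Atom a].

[Expr [Expr [Expr [Term [Factor [Prim [Atom a]]]]] :: [Term [Factor [Prim [Atom a]]]]] + [Term [Factor [Prim [Prim [Atom a]] @ [Atom a]]] * [Term [Factor [Prim [Atom a]]] * [Term [Factor [Prim [Atom a]]]]]]]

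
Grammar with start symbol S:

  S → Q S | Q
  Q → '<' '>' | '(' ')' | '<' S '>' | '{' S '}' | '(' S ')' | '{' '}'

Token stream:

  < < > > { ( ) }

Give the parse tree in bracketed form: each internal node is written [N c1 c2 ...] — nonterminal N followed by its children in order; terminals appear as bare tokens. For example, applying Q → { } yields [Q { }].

[S [Q < [S [Q < >]] >] [S [Q { [S [Q ( )]] }]]]

S
Q S
< S > S
< Q > S
< < > > S
< < > > Q
< < > > { S }
< < > > { Q }
< < > > { ( ) }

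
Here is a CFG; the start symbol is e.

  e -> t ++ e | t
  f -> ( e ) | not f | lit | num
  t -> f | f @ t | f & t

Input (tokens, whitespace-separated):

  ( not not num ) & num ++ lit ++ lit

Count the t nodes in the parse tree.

[e [t [f ( [e [t [f not [f not [f num]]]]] )] & [t [f num]]] ++ [e [t [f lit]] ++ [e [t [f lit]]]]]

5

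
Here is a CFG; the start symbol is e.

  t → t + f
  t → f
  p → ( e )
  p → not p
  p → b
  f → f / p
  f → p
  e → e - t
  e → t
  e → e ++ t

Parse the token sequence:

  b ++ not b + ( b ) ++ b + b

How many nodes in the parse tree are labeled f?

6

[e [e [e [t [f [p b]]]] ++ [t [t [f [p not [p b]]]] + [f [p ( [e [t [f [p b]]]] )]]]] ++ [t [t [f [p b]]] + [f [p b]]]]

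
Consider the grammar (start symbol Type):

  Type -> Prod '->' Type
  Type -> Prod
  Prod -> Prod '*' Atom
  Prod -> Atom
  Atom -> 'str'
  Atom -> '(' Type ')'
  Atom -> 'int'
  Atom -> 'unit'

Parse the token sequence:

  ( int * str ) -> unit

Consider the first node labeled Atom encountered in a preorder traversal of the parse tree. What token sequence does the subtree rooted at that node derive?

[Type [Prod [Atom ( [Type [Prod [Prod [Atom int]] * [Atom str]]] )]] -> [Type [Prod [Atom unit]]]]

( int * str )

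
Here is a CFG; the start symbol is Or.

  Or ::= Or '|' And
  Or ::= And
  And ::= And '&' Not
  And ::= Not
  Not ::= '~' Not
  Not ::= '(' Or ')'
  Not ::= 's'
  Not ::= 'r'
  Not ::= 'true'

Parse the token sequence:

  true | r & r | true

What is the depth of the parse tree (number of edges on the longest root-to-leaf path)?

5

[Or [Or [Or [And [Not true]]] | [And [And [Not r]] & [Not r]]] | [And [Not true]]]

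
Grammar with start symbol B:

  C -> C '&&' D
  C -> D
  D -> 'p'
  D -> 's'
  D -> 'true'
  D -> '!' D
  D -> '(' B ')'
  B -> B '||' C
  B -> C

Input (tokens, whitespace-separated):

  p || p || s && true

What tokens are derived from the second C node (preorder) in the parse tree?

p

[B [B [B [C [D p]]] || [C [D p]]] || [C [C [D s]] && [D true]]]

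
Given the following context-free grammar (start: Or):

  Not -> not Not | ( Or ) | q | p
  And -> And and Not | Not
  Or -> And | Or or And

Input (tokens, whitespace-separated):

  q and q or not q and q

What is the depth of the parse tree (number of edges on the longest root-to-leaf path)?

5

[Or [Or [And [And [Not q]] and [Not q]]] or [And [And [Not not [Not q]]] and [Not q]]]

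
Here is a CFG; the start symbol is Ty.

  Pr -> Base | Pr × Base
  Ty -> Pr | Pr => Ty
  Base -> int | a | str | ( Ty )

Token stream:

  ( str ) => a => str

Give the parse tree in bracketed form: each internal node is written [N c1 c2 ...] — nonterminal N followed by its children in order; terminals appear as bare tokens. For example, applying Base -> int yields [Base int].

Ty
Pr => Ty
Base => Ty
( Ty ) => Ty
( Pr ) => Ty
( Base ) => Ty
( str ) => Ty
( str ) => Pr => Ty
( str ) => Base => Ty
( str ) => a => Ty
( str ) => a => Pr
( str ) => a => Base
( str ) => a => str

[Ty [Pr [Base ( [Ty [Pr [Base str]]] )]] => [Ty [Pr [Base a]] => [Ty [Pr [Base str]]]]]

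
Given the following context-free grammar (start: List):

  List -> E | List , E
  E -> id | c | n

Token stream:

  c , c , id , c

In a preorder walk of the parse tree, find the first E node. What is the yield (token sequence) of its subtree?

c

[List [List [List [List [E c]] , [E c]] , [E id]] , [E c]]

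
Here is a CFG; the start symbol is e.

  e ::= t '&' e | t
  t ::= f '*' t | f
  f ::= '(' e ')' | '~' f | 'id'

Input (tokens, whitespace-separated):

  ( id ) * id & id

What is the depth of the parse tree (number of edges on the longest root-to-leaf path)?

[e [t [f ( [e [t [f id]]] )] * [t [f id]]] & [e [t [f id]]]]

6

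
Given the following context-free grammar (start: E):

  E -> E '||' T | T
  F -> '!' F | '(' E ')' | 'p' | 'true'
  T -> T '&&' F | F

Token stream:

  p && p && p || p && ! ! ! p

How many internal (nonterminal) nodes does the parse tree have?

[E [E [T [T [T [F p]] && [F p]] && [F p]]] || [T [T [F p]] && [F ! [F ! [F ! [F p]]]]]]

15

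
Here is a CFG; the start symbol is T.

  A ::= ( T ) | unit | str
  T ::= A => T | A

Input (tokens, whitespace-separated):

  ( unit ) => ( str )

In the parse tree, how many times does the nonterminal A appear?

[T [A ( [T [A unit]] )] => [T [A ( [T [A str]] )]]]

4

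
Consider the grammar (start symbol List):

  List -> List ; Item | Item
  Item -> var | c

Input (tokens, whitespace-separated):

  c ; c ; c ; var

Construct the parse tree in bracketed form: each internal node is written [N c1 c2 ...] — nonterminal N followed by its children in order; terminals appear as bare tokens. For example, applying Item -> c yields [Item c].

List
List ; Item
List ; Item ; Item
List ; Item ; Item ; Item
Item ; Item ; Item ; Item
c ; Item ; Item ; Item
c ; c ; Item ; Item
c ; c ; c ; Item
c ; c ; c ; var

[List [List [List [List [Item c]] ; [Item c]] ; [Item c]] ; [Item var]]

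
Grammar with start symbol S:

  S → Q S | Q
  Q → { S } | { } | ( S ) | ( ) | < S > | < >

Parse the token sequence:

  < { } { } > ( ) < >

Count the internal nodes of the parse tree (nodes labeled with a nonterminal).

[S [Q < [S [Q { }] [S [Q { }]]] >] [S [Q ( )] [S [Q < >]]]]

10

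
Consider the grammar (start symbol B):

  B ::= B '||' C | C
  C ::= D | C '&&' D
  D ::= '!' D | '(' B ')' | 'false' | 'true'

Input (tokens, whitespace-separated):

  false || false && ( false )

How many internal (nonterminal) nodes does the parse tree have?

[B [B [C [D false]]] || [C [C [D false]] && [D ( [B [C [D false]]] )]]]

11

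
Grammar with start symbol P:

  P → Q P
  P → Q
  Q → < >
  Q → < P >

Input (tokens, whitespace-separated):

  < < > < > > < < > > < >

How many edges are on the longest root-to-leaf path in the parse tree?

[P [Q < [P [Q < >] [P [Q < >]]] >] [P [Q < [P [Q < >]] >] [P [Q < >]]]]

5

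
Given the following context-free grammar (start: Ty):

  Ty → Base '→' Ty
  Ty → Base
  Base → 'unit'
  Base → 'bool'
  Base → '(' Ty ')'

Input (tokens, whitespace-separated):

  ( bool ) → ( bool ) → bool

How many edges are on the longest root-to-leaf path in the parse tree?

[Ty [Base ( [Ty [Base bool]] )] → [Ty [Base ( [Ty [Base bool]] )] → [Ty [Base bool]]]]

5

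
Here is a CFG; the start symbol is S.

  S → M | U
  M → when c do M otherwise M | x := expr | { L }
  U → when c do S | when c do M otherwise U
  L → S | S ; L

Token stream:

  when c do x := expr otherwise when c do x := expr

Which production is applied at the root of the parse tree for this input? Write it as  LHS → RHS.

[S [U when c do [M x := expr] otherwise [U when c do [S [M x := expr]]]]]

S → U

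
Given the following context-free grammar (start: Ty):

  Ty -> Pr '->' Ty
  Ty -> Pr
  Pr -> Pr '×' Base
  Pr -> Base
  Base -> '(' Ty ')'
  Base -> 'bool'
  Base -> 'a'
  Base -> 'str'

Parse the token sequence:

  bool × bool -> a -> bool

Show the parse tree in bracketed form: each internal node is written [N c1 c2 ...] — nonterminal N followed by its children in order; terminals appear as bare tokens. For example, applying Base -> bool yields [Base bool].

[Ty [Pr [Pr [Base bool]] × [Base bool]] -> [Ty [Pr [Base a]] -> [Ty [Pr [Base bool]]]]]

Ty
Pr -> Ty
Pr × Base -> Ty
Base × Base -> Ty
bool × Base -> Ty
bool × bool -> Ty
bool × bool -> Pr -> Ty
bool × bool -> Base -> Ty
bool × bool -> a -> Ty
bool × bool -> a -> Pr
bool × bool -> a -> Base
bool × bool -> a -> bool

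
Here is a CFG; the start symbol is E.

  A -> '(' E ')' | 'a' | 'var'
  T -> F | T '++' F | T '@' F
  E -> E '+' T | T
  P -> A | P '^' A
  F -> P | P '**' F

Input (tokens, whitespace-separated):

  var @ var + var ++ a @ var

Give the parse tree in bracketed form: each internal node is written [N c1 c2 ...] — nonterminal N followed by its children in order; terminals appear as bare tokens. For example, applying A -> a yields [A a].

[E [E [T [T [F [P [A var]]]] @ [F [P [A var]]]]] + [T [T [T [F [P [A var]]]] ++ [F [P [A a]]]] @ [F [P [A var]]]]]

E
E + T
T + T
T @ F + T
F @ F + T
P @ F + T
A @ F + T
var @ F + T
var @ P + T
var @ A + T
var @ var + T
var @ var + T @ F
var @ var + T ++ F @ F
var @ var + F ++ F @ F
var @ var + P ++ F @ F
var @ var + A ++ F @ F
var @ var + var ++ F @ F
var @ var + var ++ P @ F
var @ var + var ++ A @ F
var @ var + var ++ a @ F
var @ var + var ++ a @ P
var @ var + var ++ a @ A
var @ var + var ++ a @ var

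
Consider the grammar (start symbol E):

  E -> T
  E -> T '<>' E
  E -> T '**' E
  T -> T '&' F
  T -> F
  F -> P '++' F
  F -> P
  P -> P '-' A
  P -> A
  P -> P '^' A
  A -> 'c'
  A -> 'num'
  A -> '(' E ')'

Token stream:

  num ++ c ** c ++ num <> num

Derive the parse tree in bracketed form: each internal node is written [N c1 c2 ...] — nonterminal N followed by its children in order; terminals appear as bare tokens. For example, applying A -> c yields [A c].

E
T ** E
F ** E
P ++ F ** E
A ++ F ** E
num ++ F ** E
num ++ P ** E
num ++ A ** E
num ++ c ** E
num ++ c ** T <> E
num ++ c ** F <> E
num ++ c ** P ++ F <> E
num ++ c ** A ++ F <> E
num ++ c ** c ++ F <> E
num ++ c ** c ++ P <> E
num ++ c ** c ++ A <> E
num ++ c ** c ++ num <> E
num ++ c ** c ++ num <> T
num ++ c ** c ++ num <> F
num ++ c ** c ++ num <> P
num ++ c ** c ++ num <> A
num ++ c ** c ++ num <> num

[E [T [F [P [A num]] ++ [F [P [A c]]]]] ** [E [T [F [P [A c]] ++ [F [P [A num]]]]] <> [E [T [F [P [A num]]]]]]]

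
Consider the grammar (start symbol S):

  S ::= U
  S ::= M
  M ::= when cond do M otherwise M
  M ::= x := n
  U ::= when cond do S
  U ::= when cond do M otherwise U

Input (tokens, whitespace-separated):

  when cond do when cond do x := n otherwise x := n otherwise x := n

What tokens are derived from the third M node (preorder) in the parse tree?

x := n

[S [M when cond do [M when cond do [M x := n] otherwise [M x := n]] otherwise [M x := n]]]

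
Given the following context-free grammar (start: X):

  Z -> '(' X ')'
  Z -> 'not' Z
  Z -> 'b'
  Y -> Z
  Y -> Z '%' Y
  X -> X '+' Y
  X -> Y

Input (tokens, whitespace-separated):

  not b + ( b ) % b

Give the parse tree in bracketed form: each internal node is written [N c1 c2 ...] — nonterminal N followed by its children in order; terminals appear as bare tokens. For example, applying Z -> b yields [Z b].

[X [X [Y [Z not [Z b]]]] + [Y [Z ( [X [Y [Z b]]] )] % [Y [Z b]]]]

X
X + Y
Y + Y
Z + Y
not Z + Y
not b + Y
not b + Z % Y
not b + ( X ) % Y
not b + ( Y ) % Y
not b + ( Z ) % Y
not b + ( b ) % Y
not b + ( b ) % Z
not b + ( b ) % b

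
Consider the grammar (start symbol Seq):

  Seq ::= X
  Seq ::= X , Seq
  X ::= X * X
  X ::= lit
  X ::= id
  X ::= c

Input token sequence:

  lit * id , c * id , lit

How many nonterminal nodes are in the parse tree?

[Seq [X [X lit] * [X id]] , [Seq [X [X c] * [X id]] , [Seq [X lit]]]]

10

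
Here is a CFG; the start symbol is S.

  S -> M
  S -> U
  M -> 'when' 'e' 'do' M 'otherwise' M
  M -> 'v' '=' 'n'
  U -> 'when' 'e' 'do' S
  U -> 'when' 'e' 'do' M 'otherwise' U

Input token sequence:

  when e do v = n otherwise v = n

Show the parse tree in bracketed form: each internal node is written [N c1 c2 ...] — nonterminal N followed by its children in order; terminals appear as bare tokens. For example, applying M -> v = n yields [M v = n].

[S [M when e do [M v = n] otherwise [M v = n]]]

S
M
when e do M otherwise M
when e do v = n otherwise M
when e do v = n otherwise v = n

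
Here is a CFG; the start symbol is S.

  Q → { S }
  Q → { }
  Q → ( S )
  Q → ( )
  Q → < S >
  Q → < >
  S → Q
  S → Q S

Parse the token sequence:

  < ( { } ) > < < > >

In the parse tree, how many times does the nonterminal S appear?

[S [Q < [S [Q ( [S [Q { }]] )]] >] [S [Q < [S [Q < >]] >]]]

5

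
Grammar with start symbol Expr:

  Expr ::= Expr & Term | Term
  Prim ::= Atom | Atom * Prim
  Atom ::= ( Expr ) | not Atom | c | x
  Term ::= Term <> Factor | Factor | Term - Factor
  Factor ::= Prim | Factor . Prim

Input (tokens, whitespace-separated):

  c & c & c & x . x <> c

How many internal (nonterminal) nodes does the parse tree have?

27

[Expr [Expr [Expr [Expr [Term [Factor [Prim [Atom c]]]]] & [Term [Factor [Prim [Atom c]]]]] & [Term [Factor [Prim [Atom c]]]]] & [Term [Term [Factor [Factor [Prim [Atom x]]] . [Prim [Atom x]]]] <> [Factor [Prim [Atom c]]]]]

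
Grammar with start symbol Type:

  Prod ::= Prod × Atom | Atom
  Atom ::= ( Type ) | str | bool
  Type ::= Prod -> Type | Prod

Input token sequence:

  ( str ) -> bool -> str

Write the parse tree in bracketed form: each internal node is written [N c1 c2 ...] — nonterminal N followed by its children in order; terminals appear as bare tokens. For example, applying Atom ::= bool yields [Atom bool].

[Type [Prod [Atom ( [Type [Prod [Atom str]]] )]] -> [Type [Prod [Atom bool]] -> [Type [Prod [Atom str]]]]]

Type
Prod -> Type
Atom -> Type
( Type ) -> Type
( Prod ) -> Type
( Atom ) -> Type
( str ) -> Type
( str ) -> Prod -> Type
( str ) -> Atom -> Type
( str ) -> bool -> Type
( str ) -> bool -> Prod
( str ) -> bool -> Atom
( str ) -> bool -> str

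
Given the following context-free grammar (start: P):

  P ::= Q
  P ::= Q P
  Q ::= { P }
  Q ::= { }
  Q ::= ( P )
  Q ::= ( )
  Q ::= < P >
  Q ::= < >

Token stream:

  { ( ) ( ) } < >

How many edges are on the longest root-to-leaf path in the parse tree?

5

[P [Q { [P [Q ( )] [P [Q ( )]]] }] [P [Q < >]]]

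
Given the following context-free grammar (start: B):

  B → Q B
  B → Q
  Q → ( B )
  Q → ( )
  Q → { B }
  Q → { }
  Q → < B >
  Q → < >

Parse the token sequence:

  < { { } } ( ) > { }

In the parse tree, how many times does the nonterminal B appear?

[B [Q < [B [Q { [B [Q { }]] }] [B [Q ( )]]] >] [B [Q { }]]]

5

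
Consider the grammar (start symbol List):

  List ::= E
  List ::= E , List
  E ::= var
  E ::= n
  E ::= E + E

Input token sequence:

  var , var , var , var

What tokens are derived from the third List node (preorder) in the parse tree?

[List [E var] , [List [E var] , [List [E var] , [List [E var]]]]]

var , var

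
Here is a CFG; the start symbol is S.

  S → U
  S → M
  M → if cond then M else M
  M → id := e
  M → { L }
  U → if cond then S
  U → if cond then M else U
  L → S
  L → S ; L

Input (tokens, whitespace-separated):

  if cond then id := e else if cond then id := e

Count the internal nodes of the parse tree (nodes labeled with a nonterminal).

6

[S [U if cond then [M id := e] else [U if cond then [S [M id := e]]]]]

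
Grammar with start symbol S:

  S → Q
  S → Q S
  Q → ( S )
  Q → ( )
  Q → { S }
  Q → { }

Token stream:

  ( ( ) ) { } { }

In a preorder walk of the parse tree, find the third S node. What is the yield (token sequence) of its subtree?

[S [Q ( [S [Q ( )]] )] [S [Q { }] [S [Q { }]]]]

{ } { }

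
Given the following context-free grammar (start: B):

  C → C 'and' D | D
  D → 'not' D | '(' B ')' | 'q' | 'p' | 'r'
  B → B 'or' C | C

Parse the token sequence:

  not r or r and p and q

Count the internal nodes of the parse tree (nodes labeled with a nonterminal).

11

[B [B [C [D not [D r]]]] or [C [C [C [D r]] and [D p]] and [D q]]]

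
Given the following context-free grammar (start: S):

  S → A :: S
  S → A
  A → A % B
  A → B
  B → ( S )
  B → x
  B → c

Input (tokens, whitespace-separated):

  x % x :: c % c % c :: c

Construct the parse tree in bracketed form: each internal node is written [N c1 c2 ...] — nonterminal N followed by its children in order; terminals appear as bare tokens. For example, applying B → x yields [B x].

[S [A [A [B x]] % [B x]] :: [S [A [A [A [B c]] % [B c]] % [B c]] :: [S [A [B c]]]]]

S
A :: S
A % B :: S
B % B :: S
x % B :: S
x % x :: S
x % x :: A :: S
x % x :: A % B :: S
x % x :: A % B % B :: S
x % x :: B % B % B :: S
x % x :: c % B % B :: S
x % x :: c % c % B :: S
x % x :: c % c % c :: S
x % x :: c % c % c :: A
x % x :: c % c % c :: B
x % x :: c % c % c :: c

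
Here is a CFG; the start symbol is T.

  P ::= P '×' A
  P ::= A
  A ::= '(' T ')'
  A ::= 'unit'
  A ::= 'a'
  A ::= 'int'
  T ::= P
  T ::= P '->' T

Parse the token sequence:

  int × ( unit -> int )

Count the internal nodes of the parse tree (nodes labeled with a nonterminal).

11

[T [P [P [A int]] × [A ( [T [P [A unit]] -> [T [P [A int]]]] )]]]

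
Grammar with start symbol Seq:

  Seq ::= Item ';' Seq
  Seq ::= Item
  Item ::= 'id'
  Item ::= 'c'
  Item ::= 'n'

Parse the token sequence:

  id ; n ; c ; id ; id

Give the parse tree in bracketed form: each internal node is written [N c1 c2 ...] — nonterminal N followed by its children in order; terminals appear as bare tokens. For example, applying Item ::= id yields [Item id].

[Seq [Item id] ; [Seq [Item n] ; [Seq [Item c] ; [Seq [Item id] ; [Seq [Item id]]]]]]

Seq
Item ; Seq
id ; Seq
id ; Item ; Seq
id ; n ; Seq
id ; n ; Item ; Seq
id ; n ; c ; Seq
id ; n ; c ; Item ; Seq
id ; n ; c ; id ; Seq
id ; n ; c ; id ; Item
id ; n ; c ; id ; id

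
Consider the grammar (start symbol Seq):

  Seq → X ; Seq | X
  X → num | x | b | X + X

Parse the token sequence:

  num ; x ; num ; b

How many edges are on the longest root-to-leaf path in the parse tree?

5

[Seq [X num] ; [Seq [X x] ; [Seq [X num] ; [Seq [X b]]]]]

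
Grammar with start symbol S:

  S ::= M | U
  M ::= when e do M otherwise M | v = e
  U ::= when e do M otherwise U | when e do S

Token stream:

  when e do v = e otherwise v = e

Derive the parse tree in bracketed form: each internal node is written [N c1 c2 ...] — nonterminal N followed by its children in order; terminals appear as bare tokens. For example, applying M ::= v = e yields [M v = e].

[S [M when e do [M v = e] otherwise [M v = e]]]

S
M
when e do M otherwise M
when e do v = e otherwise M
when e do v = e otherwise v = e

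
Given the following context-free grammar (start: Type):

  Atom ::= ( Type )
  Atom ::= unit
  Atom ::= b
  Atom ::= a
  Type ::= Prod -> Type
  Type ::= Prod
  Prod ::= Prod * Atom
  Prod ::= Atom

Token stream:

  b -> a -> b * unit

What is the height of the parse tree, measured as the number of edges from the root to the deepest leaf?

6

[Type [Prod [Atom b]] -> [Type [Prod [Atom a]] -> [Type [Prod [Prod [Atom b]] * [Atom unit]]]]]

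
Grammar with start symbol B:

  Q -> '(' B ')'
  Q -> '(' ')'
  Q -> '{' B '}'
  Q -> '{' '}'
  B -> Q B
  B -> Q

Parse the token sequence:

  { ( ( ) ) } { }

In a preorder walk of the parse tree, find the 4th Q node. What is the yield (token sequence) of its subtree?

{ }

[B [Q { [B [Q ( [B [Q ( )]] )]] }] [B [Q { }]]]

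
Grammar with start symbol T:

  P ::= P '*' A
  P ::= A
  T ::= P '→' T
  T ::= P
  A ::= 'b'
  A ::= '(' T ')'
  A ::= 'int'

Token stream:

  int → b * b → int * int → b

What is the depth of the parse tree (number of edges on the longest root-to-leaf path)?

[T [P [A int]] → [T [P [P [A b]] * [A b]] → [T [P [P [A int]] * [A int]] → [T [P [A b]]]]]]

6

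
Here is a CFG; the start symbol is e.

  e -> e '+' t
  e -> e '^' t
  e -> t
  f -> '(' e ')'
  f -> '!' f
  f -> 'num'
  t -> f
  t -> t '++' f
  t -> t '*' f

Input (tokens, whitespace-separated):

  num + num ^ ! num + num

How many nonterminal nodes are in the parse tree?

13

[e [e [e [e [t [f num]]] + [t [f num]]] ^ [t [f ! [f num]]]] + [t [f num]]]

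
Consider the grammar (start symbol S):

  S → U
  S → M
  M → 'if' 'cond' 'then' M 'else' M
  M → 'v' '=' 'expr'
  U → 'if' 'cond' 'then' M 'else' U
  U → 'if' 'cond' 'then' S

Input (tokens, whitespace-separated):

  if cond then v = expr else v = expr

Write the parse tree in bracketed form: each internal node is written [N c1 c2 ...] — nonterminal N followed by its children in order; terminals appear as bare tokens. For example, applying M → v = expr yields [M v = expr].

S
M
if cond then M else M
if cond then v = expr else M
if cond then v = expr else v = expr

[S [M if cond then [M v = expr] else [M v = expr]]]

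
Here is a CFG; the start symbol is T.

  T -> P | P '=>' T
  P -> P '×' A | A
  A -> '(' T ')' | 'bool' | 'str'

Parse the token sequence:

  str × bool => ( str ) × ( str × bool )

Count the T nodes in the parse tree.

4

[T [P [P [A str]] × [A bool]] => [T [P [P [A ( [T [P [A str]]] )]] × [A ( [T [P [P [A str]] × [A bool]]] )]]]]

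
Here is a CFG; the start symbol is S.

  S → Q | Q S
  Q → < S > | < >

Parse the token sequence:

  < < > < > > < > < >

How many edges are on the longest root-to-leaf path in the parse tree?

[S [Q < [S [Q < >] [S [Q < >]]] >] [S [Q < >] [S [Q < >]]]]

5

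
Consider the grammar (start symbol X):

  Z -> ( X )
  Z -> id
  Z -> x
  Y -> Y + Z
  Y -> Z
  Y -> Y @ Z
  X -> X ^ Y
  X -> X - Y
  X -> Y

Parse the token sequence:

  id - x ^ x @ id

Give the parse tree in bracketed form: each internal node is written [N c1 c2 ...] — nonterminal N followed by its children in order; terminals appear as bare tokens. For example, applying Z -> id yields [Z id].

X
X ^ Y
X - Y ^ Y
Y - Y ^ Y
Z - Y ^ Y
id - Y ^ Y
id - Z ^ Y
id - x ^ Y
id - x ^ Y @ Z
id - x ^ Z @ Z
id - x ^ x @ Z
id - x ^ x @ id

[X [X [X [Y [Z id]]] - [Y [Z x]]] ^ [Y [Y [Z x]] @ [Z id]]]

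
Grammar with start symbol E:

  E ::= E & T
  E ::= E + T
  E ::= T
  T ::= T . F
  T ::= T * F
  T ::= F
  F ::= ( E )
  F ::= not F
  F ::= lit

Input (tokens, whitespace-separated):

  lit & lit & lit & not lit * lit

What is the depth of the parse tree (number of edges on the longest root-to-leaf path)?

6

[E [E [E [E [T [F lit]]] & [T [F lit]]] & [T [F lit]]] & [T [T [F not [F lit]]] * [F lit]]]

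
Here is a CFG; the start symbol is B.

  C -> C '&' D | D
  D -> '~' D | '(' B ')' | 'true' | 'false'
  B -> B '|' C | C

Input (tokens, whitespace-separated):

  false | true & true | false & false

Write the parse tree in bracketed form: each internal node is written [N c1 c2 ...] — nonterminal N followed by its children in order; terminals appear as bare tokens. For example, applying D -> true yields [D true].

[B [B [B [C [D false]]] | [C [C [D true]] & [D true]]] | [C [C [D false]] & [D false]]]

B
B | C
B | C | C
C | C | C
D | C | C
false | C | C
false | C & D | C
false | D & D | C
false | true & D | C
false | true & true | C
false | true & true | C & D
false | true & true | D & D
false | true & true | false & D
false | true & true | false & false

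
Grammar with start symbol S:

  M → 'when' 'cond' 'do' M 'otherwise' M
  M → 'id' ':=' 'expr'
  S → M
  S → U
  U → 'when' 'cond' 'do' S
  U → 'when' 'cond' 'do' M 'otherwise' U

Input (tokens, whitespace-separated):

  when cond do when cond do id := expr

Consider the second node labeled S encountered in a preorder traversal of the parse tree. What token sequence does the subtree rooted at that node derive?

[S [U when cond do [S [U when cond do [S [M id := expr]]]]]]

when cond do id := expr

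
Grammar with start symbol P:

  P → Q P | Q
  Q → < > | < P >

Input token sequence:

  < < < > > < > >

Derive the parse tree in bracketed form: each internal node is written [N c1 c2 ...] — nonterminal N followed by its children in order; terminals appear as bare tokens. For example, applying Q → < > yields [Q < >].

P
Q
< P >
< Q P >
< < P > P >
< < Q > P >
< < < > > P >
< < < > > Q >
< < < > > < > >

[P [Q < [P [Q < [P [Q < >]] >] [P [Q < >]]] >]]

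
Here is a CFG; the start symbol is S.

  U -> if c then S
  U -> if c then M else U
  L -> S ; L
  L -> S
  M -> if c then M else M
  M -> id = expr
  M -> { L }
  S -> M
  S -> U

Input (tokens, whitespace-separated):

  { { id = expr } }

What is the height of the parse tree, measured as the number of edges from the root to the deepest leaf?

[S [M { [L [S [M { [L [S [M id = expr]]] }]]] }]]

8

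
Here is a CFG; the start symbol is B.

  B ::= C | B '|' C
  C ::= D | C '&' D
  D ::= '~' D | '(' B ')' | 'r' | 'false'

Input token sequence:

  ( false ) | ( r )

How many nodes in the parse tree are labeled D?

4

[B [B [C [D ( [B [C [D false]]] )]]] | [C [D ( [B [C [D r]]] )]]]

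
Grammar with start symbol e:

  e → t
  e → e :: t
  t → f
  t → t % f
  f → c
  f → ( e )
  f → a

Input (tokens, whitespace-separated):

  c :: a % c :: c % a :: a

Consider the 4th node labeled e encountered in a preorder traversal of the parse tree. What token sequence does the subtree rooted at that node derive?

c

[e [e [e [e [t [f c]]] :: [t [t [f a]] % [f c]]] :: [t [t [f c]] % [f a]]] :: [t [f a]]]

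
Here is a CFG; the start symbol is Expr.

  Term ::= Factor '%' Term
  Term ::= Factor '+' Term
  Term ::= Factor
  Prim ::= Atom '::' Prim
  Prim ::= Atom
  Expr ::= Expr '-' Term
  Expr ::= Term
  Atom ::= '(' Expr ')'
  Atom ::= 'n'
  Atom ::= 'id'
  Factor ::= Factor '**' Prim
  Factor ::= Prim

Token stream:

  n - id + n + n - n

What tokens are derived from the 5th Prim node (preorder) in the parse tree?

[Expr [Expr [Expr [Term [Factor [Prim [Atom n]]]]] - [Term [Factor [Prim [Atom id]]] + [Term [Factor [Prim [Atom n]]] + [Term [Factor [Prim [Atom n]]]]]]] - [Term [Factor [Prim [Atom n]]]]]

n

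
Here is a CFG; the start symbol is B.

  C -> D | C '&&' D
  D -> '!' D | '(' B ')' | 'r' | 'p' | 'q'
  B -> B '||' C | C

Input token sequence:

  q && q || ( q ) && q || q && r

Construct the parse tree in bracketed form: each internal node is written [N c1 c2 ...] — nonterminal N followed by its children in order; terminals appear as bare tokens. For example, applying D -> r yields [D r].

B
B || C
B || C || C
C || C || C
C && D || C || C
D && D || C || C
q && D || C || C
q && q || C || C
q && q || C && D || C
q && q || D && D || C
q && q || ( B ) && D || C
q && q || ( C ) && D || C
q && q || ( D ) && D || C
q && q || ( q ) && D || C
q && q || ( q ) && q || C
q && q || ( q ) && q || C && D
q && q || ( q ) && q || D && D
q && q || ( q ) && q || q && D
q && q || ( q ) && q || q && r

[B [B [B [C [C [D q]] && [D q]]] || [C [C [D ( [B [C [D q]]] )]] && [D q]]] || [C [C [D q]] && [D r]]]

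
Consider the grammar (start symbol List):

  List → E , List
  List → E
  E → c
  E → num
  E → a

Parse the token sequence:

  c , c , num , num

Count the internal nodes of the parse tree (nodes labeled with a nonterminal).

8

[List [E c] , [List [E c] , [List [E num] , [List [E num]]]]]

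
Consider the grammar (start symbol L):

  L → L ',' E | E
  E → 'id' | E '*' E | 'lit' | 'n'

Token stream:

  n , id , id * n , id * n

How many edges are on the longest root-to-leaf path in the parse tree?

[L [L [L [L [E n]] , [E id]] , [E [E id] * [E n]]] , [E [E id] * [E n]]]

5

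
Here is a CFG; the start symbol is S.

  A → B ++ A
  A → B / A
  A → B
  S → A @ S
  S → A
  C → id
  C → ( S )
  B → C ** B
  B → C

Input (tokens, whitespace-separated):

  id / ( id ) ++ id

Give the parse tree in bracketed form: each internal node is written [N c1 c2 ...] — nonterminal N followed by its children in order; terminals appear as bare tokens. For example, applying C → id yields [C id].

[S [A [B [C id]] / [A [B [C ( [S [A [B [C id]]]] )]] ++ [A [B [C id]]]]]]

S
A
B / A
C / A
id / A
id / B ++ A
id / C ++ A
id / ( S ) ++ A
id / ( A ) ++ A
id / ( B ) ++ A
id / ( C ) ++ A
id / ( id ) ++ A
id / ( id ) ++ B
id / ( id ) ++ C
id / ( id ) ++ id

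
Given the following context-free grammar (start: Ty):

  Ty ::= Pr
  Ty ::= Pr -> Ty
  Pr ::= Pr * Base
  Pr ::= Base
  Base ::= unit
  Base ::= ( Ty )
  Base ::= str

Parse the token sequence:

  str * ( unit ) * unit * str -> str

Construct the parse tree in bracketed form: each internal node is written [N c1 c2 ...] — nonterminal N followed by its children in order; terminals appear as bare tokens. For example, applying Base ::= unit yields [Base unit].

Ty
Pr -> Ty
Pr * Base -> Ty
Pr * Base * Base -> Ty
Pr * Base * Base * Base -> Ty
Base * Base * Base * Base -> Ty
str * Base * Base * Base -> Ty
str * ( Ty ) * Base * Base -> Ty
str * ( Pr ) * Base * Base -> Ty
str * ( Base ) * Base * Base -> Ty
str * ( unit ) * Base * Base -> Ty
str * ( unit ) * unit * Base -> Ty
str * ( unit ) * unit * str -> Ty
str * ( unit ) * unit * str -> Pr
str * ( unit ) * unit * str -> Base
str * ( unit ) * unit * str -> str

[Ty [Pr [Pr [Pr [Pr [Base str]] * [Base ( [Ty [Pr [Base unit]]] )]] * [Base unit]] * [Base str]] -> [Ty [Pr [Base str]]]]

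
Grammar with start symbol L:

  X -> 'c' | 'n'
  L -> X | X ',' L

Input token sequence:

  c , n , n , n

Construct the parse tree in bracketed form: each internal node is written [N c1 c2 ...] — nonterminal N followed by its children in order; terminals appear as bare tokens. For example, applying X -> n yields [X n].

[L [X c] , [L [X n] , [L [X n] , [L [X n]]]]]

L
X , L
c , L
c , X , L
c , n , L
c , n , X , L
c , n , n , L
c , n , n , X
c , n , n , n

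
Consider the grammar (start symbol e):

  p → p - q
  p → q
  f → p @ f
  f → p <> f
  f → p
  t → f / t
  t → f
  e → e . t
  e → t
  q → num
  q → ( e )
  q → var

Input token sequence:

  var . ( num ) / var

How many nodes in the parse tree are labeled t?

4

[e [e [t [f [p [q var]]]]] . [t [f [p [q ( [e [t [f [p [q num]]]]] )]]] / [t [f [p [q var]]]]]]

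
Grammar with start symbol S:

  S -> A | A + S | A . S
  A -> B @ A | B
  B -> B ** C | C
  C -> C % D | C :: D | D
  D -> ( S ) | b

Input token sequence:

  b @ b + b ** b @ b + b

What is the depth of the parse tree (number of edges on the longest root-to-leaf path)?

[S [A [B [C [D b]]] @ [A [B [C [D b]]]]] + [S [A [B [B [C [D b]]] ** [C [D b]]] @ [A [B [C [D b]]]]] + [S [A [B [C [D b]]]]]]]

7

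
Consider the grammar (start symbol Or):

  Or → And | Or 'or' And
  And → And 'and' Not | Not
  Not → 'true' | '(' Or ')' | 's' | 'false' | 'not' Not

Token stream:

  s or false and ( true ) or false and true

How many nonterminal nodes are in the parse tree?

16

[Or [Or [Or [And [Not s]]] or [And [And [Not false]] and [Not ( [Or [And [Not true]]] )]]] or [And [And [Not false]] and [Not true]]]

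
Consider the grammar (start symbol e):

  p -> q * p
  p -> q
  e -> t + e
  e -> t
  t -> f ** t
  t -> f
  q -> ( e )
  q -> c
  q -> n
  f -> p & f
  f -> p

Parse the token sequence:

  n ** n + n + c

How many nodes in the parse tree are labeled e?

[e [t [f [p [q n]]] ** [t [f [p [q n]]]]] + [e [t [f [p [q n]]]] + [e [t [f [p [q c]]]]]]]

3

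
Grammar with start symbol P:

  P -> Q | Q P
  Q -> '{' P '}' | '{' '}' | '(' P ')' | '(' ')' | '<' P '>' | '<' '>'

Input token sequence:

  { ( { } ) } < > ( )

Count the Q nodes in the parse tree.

[P [Q { [P [Q ( [P [Q { }]] )]] }] [P [Q < >] [P [Q ( )]]]]

5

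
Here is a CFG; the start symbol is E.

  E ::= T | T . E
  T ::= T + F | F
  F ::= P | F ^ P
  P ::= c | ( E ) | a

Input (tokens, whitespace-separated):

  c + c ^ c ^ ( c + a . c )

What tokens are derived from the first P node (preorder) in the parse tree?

[E [T [T [F [P c]]] + [F [F [F [P c]] ^ [P c]] ^ [P ( [E [T [T [F [P c]]] + [F [P a]]] . [E [T [F [P c]]]]] )]]]]

c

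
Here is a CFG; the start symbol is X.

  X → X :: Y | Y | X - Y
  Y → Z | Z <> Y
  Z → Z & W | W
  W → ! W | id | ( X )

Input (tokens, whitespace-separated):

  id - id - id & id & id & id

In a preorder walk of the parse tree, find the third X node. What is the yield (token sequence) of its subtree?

[X [X [X [Y [Z [W id]]]] - [Y [Z [W id]]]] - [Y [Z [Z [Z [Z [W id]] & [W id]] & [W id]] & [W id]]]]

id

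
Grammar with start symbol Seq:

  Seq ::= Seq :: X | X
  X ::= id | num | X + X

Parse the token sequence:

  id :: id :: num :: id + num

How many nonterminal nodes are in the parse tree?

10

[Seq [Seq [Seq [Seq [X id]] :: [X id]] :: [X num]] :: [X [X id] + [X num]]]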